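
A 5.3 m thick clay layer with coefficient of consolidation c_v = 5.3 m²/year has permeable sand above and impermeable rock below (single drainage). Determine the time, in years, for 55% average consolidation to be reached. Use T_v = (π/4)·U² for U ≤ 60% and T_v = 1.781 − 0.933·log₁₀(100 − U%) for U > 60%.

t ≈ 1.26 years

Drainage path length: H_d = H = 5.3 m (single drainage).
U ≤ 60%: T_v = (π/4)·U² = (π/4)×0.55² = 0.23758.
t = T_v·H_d²/c_v = 0.23758×5.3²/5.3 = 1.259 years.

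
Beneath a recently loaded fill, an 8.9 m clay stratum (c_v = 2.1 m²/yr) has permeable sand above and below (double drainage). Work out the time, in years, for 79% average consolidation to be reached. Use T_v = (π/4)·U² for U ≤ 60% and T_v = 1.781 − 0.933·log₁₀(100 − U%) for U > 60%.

Drainage path length: H_d = H/2 = 4.45 m (double drainage).
U > 60%: T_v = 1.781 − 0.933·log₁₀(100 − 79) = 0.54737.
t = T_v·H_d²/c_v = 0.54737×4.45²/2.1 = 5.162 years.

t ≈ 5.16 years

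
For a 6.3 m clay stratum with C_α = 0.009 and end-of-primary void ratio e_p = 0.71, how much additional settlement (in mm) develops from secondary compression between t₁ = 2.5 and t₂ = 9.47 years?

S_s ≈ 19.2 mm

Secondary compression: S_s = C_α·H/(1+e_p)·log₁₀(t₂/t₁)
S_s = 0.009×6.3/(1+0.71)×log₁₀(9.47/2.5)
    = 0.03316 × 0.5784 = 0.01918 m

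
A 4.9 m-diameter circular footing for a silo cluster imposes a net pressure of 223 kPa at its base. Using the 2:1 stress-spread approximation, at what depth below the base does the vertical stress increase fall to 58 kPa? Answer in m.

z ≈ 4.71 m

2:1 spreading — at depth z the loaded area has grown by z in each plan dimension:
qD²/(D+z)² = Δσ_z ⇒ z = D(√(q/Δσ_z) − 1) = 4.9×(√(223/58) − 1) = 4.708 m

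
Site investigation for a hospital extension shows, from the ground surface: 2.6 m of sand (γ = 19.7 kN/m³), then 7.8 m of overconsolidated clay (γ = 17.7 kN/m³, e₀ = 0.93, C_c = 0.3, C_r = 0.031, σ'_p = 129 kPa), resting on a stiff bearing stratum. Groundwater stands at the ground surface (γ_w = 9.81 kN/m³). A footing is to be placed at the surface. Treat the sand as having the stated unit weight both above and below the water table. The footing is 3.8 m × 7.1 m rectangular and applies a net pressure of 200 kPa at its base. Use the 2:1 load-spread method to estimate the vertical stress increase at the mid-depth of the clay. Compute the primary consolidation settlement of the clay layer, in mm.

S_c ≈ 28.3 mm

Mid-depth of clay below the ground surface: z = 2.6 + 7.8/2 = 6.5 m.
Total vertical stress at mid-clay: σ_v = 19.7×2.6 + 17.7×3.9 = 120.25 kPa.
Pore pressure: u = 9.81×(6.5 − 0) = 63.765 kPa.
Initial effective stress: σ'_0 = σ_v − u = 120.25 − 63.765 = 56.485 kPa.
Stress increase at mid-clay by the 2:1 spreading method:
Δσ = qBL/((B+z)(L+z)) = 200×3.8×7.1/((3.8+6.5)(7.1+6.5)) = 38.521 kPa
Final effective stress: σ'_f = 56.485 + 38.521 = 95.006 kPa.
σ'_f = 95.006 ≤ σ'_p = 129 kPa, so the clay remains overconsolidated and only the recompression index applies:
S_c = C_r·H/(1+e₀)·log₁₀(σ'_f/σ'_0) = 0.031×7.8/1.93×log₁₀(95.006/56.485)
    = 0.12529 × 0.22582 = 0.02829 m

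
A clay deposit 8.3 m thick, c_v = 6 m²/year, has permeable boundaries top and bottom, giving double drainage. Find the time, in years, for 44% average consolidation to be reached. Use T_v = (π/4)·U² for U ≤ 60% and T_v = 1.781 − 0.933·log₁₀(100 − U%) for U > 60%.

Drainage path length: H_d = H/2 = 4.15 m (double drainage).
U ≤ 60%: T_v = (π/4)·U² = (π/4)×0.44² = 0.15205.
t = T_v·H_d²/c_v = 0.15205×4.15²/6 = 0.4364 years.

t ≈ 0.436 years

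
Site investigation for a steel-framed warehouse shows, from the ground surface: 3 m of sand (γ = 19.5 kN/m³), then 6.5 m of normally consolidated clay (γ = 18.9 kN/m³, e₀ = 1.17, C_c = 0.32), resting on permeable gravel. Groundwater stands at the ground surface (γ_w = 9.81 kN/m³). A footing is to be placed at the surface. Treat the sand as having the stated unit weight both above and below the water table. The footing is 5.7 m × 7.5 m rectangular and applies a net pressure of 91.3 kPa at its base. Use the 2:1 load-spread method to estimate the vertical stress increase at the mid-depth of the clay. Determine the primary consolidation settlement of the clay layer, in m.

Mid-depth of clay below the ground surface: z = 3 + 6.5/2 = 6.25 m.
Total vertical stress at mid-clay: σ_v = 19.5×3 + 18.9×3.25 = 119.92 kPa.
Pore pressure: u = 9.81×(6.25 − 0) = 61.312 kPa.
Initial effective stress: σ'_0 = σ_v − u = 119.92 − 61.312 = 58.608 kPa.
Stress increase at mid-clay by the 2:1 spreading method:
Δσ = qBL/((B+z)(L+z)) = 91.3×5.7×7.5/((5.7+6.25)(7.5+6.25)) = 23.754 kPa
Final effective stress: σ'_f = σ'_0 + Δσ = 58.608 + 23.754 = 82.362 kPa.
Normally consolidated clay, so the full stress increment lies on the virgin compression line:
S_c = C_c·H/(1+e₀)·log₁₀(σ'_f/σ'_0) = 0.32×6.5/(1+1.17)×log₁₀(82.362/58.608)
    = 0.95853 × 0.14777 = 0.1416 m

S_c ≈ 0.142 m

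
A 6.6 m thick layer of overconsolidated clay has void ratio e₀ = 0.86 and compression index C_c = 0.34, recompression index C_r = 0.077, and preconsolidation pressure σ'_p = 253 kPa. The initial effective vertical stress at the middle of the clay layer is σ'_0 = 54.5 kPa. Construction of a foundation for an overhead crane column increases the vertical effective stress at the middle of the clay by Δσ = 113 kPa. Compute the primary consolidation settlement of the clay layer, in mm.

Final effective stress: σ'_f = 54.5 + 113 = 167.5 kPa.
σ'_f = 167.5 ≤ σ'_p = 253 kPa, so the clay remains overconsolidated and only the recompression index applies:
S_c = C_r·H/(1+e₀)·log₁₀(σ'_f/σ'_0) = 0.077×6.6/1.86×log₁₀(167.5/54.5)
    = 0.27323 × 0.48762 = 0.1332 m

S_c ≈ 133 mm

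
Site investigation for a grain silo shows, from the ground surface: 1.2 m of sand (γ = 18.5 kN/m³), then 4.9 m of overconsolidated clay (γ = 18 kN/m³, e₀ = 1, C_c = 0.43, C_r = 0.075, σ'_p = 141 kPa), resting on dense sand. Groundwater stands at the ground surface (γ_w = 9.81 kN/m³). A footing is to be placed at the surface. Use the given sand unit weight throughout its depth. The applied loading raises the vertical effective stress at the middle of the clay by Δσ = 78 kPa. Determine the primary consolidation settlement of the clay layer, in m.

Mid-depth of clay below the ground surface: z = 1.2 + 4.9/2 = 3.65 m.
Total vertical stress at mid-clay: σ_v = 18.5×1.2 + 18×2.45 = 66.3 kPa.
Pore pressure: u = 9.81×(3.65 − 0) = 35.806 kPa.
Initial effective stress: σ'_0 = σ_v − u = 66.3 − 35.806 = 30.494 kPa.
Final effective stress: σ'_f = 30.494 + 78 = 108.49 kPa.
σ'_f = 108.49 ≤ σ'_p = 141 kPa, so the clay remains overconsolidated and only the recompression index applies:
S_c = C_r·H/(1+e₀)·log₁₀(σ'_f/σ'_0) = 0.075×4.9/2×log₁₀(108.49/30.494)
    = 0.18375 × 0.55118 = 0.1013 m

S_c ≈ 0.101 m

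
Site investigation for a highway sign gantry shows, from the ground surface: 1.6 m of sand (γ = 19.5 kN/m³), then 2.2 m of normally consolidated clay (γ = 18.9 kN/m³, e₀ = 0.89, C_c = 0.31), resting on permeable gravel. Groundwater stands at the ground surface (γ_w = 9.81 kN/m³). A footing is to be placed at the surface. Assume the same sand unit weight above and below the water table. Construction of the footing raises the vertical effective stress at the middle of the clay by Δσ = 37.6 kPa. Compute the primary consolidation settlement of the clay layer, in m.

S_c ≈ 0.142 m

Mid-depth of clay below the ground surface: z = 1.6 + 2.2/2 = 2.7 m.
Total vertical stress at mid-clay: σ_v = 19.5×1.6 + 18.9×1.1 = 51.99 kPa.
Pore pressure: u = 9.81×(2.7 − 0) = 26.487 kPa.
Initial effective stress: σ'_0 = σ_v − u = 51.99 − 26.487 = 25.503 kPa.
Final effective stress: σ'_f = σ'_0 + Δσ = 25.503 + 37.6 = 63.103 kPa.
Normally consolidated clay, so the full stress increment lies on the virgin compression line:
S_c = C_c·H/(1+e₀)·log₁₀(σ'_f/σ'_0) = 0.31×2.2/(1+0.89)×log₁₀(63.103/25.503)
    = 0.36085 × 0.39346 = 0.142 m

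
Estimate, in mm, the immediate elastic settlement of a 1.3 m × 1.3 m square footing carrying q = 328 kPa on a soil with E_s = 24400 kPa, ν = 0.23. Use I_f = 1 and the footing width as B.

S_e ≈ 16.6 mm

Immediate (elastic) settlement: S_e = q·B·(1−ν²)/E_s · I_f.
S_e = 328 × 1.3 × (1 − 0.23²) / 24400 × 1
    = 328 × 1.3 × 0.9471 / 24400 × 1
    = 0.01655 m = 16.55 mm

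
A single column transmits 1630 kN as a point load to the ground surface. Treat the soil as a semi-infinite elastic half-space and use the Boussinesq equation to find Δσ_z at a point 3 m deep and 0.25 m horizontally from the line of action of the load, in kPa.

Boussinesq vertical stress below a point load on an elastic half-space:
Δσ_z = 3P/(2πz²) · [1 + (r/z)²]^(−5/2)
r/z = 0.25/3 = 0.083333; [1+(r/z)²]^(−5/2) = 0.98285.
Δσ_z = 3×1630/(2π×3²) × 0.98285 = 86.474 × 0.98285 = 84.99 kPa

Δσ_z ≈ 85 kPa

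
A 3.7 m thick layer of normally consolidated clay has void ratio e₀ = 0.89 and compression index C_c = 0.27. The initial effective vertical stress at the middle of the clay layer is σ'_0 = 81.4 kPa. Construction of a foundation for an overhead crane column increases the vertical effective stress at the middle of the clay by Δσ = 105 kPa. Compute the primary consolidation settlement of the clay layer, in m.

Final effective stress: σ'_f = σ'_0 + Δσ = 81.4 + 105 = 186.4 kPa.
Normally consolidated clay, so the full stress increment lies on the virgin compression line:
S_c = C_c·H/(1+e₀)·log₁₀(σ'_f/σ'_0) = 0.27×3.7/(1+0.89)×log₁₀(186.4/81.4)
    = 0.52857 × 0.35982 = 0.1902 m

S_c ≈ 0.19 m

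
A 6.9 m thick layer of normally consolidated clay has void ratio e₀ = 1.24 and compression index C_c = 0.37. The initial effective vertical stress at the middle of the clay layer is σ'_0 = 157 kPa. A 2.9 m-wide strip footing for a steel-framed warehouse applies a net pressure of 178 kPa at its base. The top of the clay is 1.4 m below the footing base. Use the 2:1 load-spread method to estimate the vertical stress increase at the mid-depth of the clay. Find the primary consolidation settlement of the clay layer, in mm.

Mid-depth of clay below the footing base: z = 1.4 + 6.9/2 = 4.85 m.
Stress increase at mid-clay by the 2:1 spreading method:
Δσ = qB/(B+z) = 178×2.9/(2.9+4.85) = 66.606 kPa
Final effective stress: σ'_f = σ'_0 + Δσ = 157 + 66.606 = 223.61 kPa.
Normally consolidated clay, so the full stress increment lies on the virgin compression line:
S_c = C_c·H/(1+e₀)·log₁₀(σ'_f/σ'_0) = 0.37×6.9/(1+1.24)×log₁₀(223.61/157)
    = 1.1397 × 0.15359 = 0.175 m

S_c ≈ 175 mm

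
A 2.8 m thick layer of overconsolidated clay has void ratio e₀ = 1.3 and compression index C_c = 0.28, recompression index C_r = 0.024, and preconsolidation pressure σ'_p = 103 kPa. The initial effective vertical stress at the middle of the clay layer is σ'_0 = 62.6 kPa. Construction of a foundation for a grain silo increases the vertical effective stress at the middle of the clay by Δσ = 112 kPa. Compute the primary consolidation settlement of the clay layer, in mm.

Final effective stress: σ'_f = 62.6 + 112 = 174.6 kPa.
σ'_f = 174.6 > σ'_p = 103 kPa, so the stress path crosses the preconsolidation pressure — recompression up to σ'_p, then virgin compression beyond:
S_c = H/(1+e₀)·[C_r·log₁₀(σ'_p/σ'_0) + C_c·log₁₀(σ'_f/σ'_p)]
    = 2.8/2.3 × [0.024×log₁₀(103/62.6) + 0.28×log₁₀(174.6/103)]
    = 1.2174 × [0.0051903 + 0.064178] = 0.08445 m

S_c ≈ 84.4 mm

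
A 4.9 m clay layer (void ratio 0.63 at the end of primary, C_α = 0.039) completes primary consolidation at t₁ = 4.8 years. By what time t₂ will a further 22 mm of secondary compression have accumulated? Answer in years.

S_s = C_α·H/(1+e_p)·log₁₀(t₂/t₁) ⇒ log₁₀(t₂/t₁) = S_s·(1+e_p)/(C_α·H).
log₁₀(t₂/t₁) = 0.022 × (1+0.63) / (0.039×4.9) = 0.1877
t₂ = t₁ × 10^0.1877 = 4.8 × 1.54 = 7.394 years

t₂ ≈ 7.39 years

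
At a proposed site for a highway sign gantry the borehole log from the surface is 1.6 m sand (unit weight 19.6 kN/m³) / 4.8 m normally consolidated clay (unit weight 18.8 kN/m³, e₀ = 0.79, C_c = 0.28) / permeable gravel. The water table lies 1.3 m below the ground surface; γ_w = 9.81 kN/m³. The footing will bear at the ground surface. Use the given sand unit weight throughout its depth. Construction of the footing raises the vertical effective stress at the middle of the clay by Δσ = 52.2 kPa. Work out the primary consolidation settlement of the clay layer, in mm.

Mid-depth of clay below the ground surface: z = 1.6 + 4.8/2 = 4 m.
Total vertical stress at mid-clay: σ_v = 19.6×1.6 + 18.8×2.4 = 76.48 kPa.
Pore pressure: u = 9.81×(4 − 1.3) = 26.487 kPa.
Initial effective stress: σ'_0 = σ_v − u = 76.48 − 26.487 = 49.993 kPa.
Final effective stress: σ'_f = σ'_0 + Δσ = 49.993 + 52.2 = 102.19 kPa.
Normally consolidated clay, so the full stress increment lies on the virgin compression line:
S_c = C_c·H/(1+e₀)·log₁₀(σ'_f/σ'_0) = 0.28×4.8/(1+0.79)×log₁₀(102.19/49.993)
    = 0.75084 × 0.3105 = 0.2331 m

S_c ≈ 233 mm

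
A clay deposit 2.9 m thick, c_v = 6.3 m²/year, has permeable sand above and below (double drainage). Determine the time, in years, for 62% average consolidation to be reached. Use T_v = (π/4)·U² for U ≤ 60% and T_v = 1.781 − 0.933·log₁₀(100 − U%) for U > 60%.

Drainage path length: H_d = H/2 = 1.45 m (double drainage).
U > 60%: T_v = 1.781 − 0.933·log₁₀(100 − 62) = 0.30706.
t = T_v·H_d²/c_v = 0.30706×1.45²/6.3 = 0.1025 years.

t ≈ 0.102 years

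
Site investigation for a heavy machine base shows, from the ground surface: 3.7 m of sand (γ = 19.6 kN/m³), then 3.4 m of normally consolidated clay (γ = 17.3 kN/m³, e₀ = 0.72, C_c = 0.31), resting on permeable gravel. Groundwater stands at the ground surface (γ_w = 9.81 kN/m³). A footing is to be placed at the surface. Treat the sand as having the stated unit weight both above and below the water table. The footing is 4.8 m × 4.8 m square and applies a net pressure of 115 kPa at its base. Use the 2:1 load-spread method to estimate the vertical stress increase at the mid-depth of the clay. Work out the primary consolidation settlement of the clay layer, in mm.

S_c ≈ 111 mm

Mid-depth of clay below the ground surface: z = 3.7 + 3.4/2 = 5.4 m.
Total vertical stress at mid-clay: σ_v = 19.6×3.7 + 17.3×1.7 = 101.93 kPa.
Pore pressure: u = 9.81×(5.4 − 0) = 52.974 kPa.
Initial effective stress: σ'_0 = σ_v − u = 101.93 − 52.974 = 48.956 kPa.
Stress increase at mid-clay by the 2:1 spreading method:
Δσ = qBL/((B+z)(L+z)) = 115×4.8×4.8/((4.8+5.4)(4.8+5.4)) = 25.467 kPa
Final effective stress: σ'_f = σ'_0 + Δσ = 48.956 + 25.467 = 74.423 kPa.
Normally consolidated clay, so the full stress increment lies on the virgin compression line:
S_c = C_c·H/(1+e₀)·log₁₀(σ'_f/σ'_0) = 0.31×3.4/(1+0.72)×log₁₀(74.423/48.956)
    = 0.61279 × 0.1819 = 0.1115 m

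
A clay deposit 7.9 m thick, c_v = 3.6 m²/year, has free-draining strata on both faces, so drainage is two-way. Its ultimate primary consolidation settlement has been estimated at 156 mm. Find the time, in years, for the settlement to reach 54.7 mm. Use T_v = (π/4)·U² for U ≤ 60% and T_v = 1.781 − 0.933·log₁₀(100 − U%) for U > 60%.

Drainage path length: H_d = H/2 = 3.95 m (double drainage).
U = S(t)/S_ult = 54.7/156 = 0.3506.
U ≤ 60%: T_v = (π/4)·U² = (π/4)×0.35064² = 0.096564.
t = T_v·H_d²/c_v = 0.096564×3.95²/3.6 = 0.4185 years.

t ≈ 0.419 years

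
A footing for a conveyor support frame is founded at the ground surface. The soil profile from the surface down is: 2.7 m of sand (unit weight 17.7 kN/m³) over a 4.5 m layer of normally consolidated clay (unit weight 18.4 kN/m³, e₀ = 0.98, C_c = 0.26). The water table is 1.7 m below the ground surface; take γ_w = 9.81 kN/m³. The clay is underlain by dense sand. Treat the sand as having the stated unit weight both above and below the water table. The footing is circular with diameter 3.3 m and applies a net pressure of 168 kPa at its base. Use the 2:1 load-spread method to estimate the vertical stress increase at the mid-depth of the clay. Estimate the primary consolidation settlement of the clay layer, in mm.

Mid-depth of clay below the ground surface: z = 2.7 + 4.5/2 = 4.95 m.
Total vertical stress at mid-clay: σ_v = 17.7×2.7 + 18.4×2.25 = 89.19 kPa.
Pore pressure: u = 9.81×(4.95 − 1.7) = 31.883 kPa.
Initial effective stress: σ'_0 = σ_v − u = 89.19 − 31.883 = 57.307 kPa.
Stress increase at mid-clay by the 2:1 spreading method:
Δσ ≈ qD²/(D+z)² = 168×3.3²/(3.3+4.95)² = 26.88 kPa
Final effective stress: σ'_f = σ'_0 + Δσ = 57.307 + 26.88 = 84.187 kPa.
Normally consolidated clay, so the full stress increment lies on the virgin compression line:
S_c = C_c·H/(1+e₀)·log₁₀(σ'_f/σ'_0) = 0.26×4.5/(1+0.98)×log₁₀(84.187/57.307)
    = 0.59091 × 0.16704 = 0.09871 m

S_c ≈ 98.7 mm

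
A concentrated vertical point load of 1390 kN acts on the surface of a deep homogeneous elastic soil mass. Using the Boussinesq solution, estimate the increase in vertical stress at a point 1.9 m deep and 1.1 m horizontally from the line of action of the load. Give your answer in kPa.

Δσ_z ≈ 89.2 kPa

Boussinesq vertical stress below a point load on an elastic half-space:
Δσ_z = 3P/(2πz²) · [1 + (r/z)²]^(−5/2)
r/z = 1.1/1.9 = 0.57895; [1+(r/z)²]^(−5/2) = 0.48546.
Δσ_z = 3×1390/(2π×1.9²) × 0.48546 = 183.84 × 0.48546 = 89.25 kPa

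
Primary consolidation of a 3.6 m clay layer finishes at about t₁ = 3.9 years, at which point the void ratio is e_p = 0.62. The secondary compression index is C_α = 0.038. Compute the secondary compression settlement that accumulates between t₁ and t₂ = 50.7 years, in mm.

S_s ≈ 94.1 mm

Secondary compression: S_s = C_α·H/(1+e_p)·log₁₀(t₂/t₁)
S_s = 0.038×3.6/(1+0.62)×log₁₀(50.7/3.9)
    = 0.08444 × 1.114 = 0.09407 m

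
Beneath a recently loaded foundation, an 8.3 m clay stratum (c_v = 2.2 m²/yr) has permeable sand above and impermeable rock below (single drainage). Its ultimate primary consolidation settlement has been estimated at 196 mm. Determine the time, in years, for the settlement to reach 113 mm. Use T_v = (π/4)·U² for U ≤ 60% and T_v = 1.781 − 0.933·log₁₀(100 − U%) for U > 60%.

Drainage path length: H_d = H = 8.3 m (single drainage).
U = S(t)/S_ult = 113/196 = 0.5765.
U ≤ 60%: T_v = (π/4)·U² = (π/4)×0.57653² = 0.26106.
t = T_v·H_d²/c_v = 0.26106×8.3²/2.2 = 8.175 years.

t ≈ 8.17 years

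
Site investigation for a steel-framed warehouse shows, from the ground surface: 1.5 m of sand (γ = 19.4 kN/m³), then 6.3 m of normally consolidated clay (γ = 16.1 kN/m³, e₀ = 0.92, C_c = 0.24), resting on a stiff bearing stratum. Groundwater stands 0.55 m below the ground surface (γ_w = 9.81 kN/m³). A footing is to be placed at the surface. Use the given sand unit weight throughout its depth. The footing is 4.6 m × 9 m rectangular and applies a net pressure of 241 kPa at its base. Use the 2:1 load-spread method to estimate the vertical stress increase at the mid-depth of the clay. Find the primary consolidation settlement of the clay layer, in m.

Mid-depth of clay below the ground surface: z = 1.5 + 6.3/2 = 4.65 m.
Total vertical stress at mid-clay: σ_v = 19.4×1.5 + 16.1×3.15 = 79.815 kPa.
Pore pressure: u = 9.81×(4.65 − 0.55) = 40.221 kPa.
Initial effective stress: σ'_0 = σ_v − u = 79.815 − 40.221 = 39.594 kPa.
Stress increase at mid-clay by the 2:1 spreading method:
Δσ = qBL/((B+z)(L+z)) = 241×4.6×9/((4.6+4.65)(9+4.65)) = 79.021 kPa
Final effective stress: σ'_f = σ'_0 + Δσ = 39.594 + 79.021 = 118.62 kPa.
Normally consolidated clay, so the full stress increment lies on the virgin compression line:
S_c = C_c·H/(1+e₀)·log₁₀(σ'_f/σ'_0) = 0.24×6.3/(1+0.92)×log₁₀(118.62/39.594)
    = 0.7875 × 0.47653 = 0.3753 m

S_c ≈ 0.375 m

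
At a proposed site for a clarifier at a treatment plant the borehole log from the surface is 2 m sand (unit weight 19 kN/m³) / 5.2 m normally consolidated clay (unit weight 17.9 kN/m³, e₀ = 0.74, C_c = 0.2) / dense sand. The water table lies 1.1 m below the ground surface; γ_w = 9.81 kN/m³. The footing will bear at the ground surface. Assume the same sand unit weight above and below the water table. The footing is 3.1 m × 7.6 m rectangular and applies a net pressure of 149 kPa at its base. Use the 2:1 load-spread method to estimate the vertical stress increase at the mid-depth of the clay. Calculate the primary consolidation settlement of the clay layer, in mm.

Mid-depth of clay below the ground surface: z = 2 + 5.2/2 = 4.6 m.
Total vertical stress at mid-clay: σ_v = 19×2 + 17.9×2.6 = 84.54 kPa.
Pore pressure: u = 9.81×(4.6 − 1.1) = 34.335 kPa.
Initial effective stress: σ'_0 = σ_v − u = 84.54 − 34.335 = 50.205 kPa.
Stress increase at mid-clay by the 2:1 spreading method:
Δσ = qBL/((B+z)(L+z)) = 149×3.1×7.6/((3.1+4.6)(7.6+4.6)) = 37.369 kPa
Final effective stress: σ'_f = σ'_0 + Δσ = 50.205 + 37.369 = 87.574 kPa.
Normally consolidated clay, so the full stress increment lies on the virgin compression line:
S_c = C_c·H/(1+e₀)·log₁₀(σ'_f/σ'_0) = 0.2×5.2/(1+0.74)×log₁₀(87.574/50.205)
    = 0.5977 × 0.24163 = 0.1444 m

S_c ≈ 144 mm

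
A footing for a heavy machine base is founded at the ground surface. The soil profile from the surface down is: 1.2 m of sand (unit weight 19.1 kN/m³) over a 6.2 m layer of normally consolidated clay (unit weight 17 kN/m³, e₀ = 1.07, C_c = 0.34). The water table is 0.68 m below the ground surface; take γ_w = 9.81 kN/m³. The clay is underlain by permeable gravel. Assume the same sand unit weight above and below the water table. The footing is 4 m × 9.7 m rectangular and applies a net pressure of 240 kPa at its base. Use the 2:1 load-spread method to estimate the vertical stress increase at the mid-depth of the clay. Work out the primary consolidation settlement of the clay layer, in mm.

Mid-depth of clay below the ground surface: z = 1.2 + 6.2/2 = 4.3 m.
Total vertical stress at mid-clay: σ_v = 19.1×1.2 + 17×3.1 = 75.62 kPa.
Pore pressure: u = 9.81×(4.3 − 0.68) = 35.512 kPa.
Initial effective stress: σ'_0 = σ_v − u = 75.62 − 35.512 = 40.108 kPa.
Stress increase at mid-clay by the 2:1 spreading method:
Δσ = qBL/((B+z)(L+z)) = 240×4×9.7/((4+4.3)(9.7+4.3)) = 80.138 kPa
Final effective stress: σ'_f = σ'_0 + Δσ = 40.108 + 80.138 = 120.25 kPa.
Normally consolidated clay, so the full stress increment lies on the virgin compression line:
S_c = C_c·H/(1+e₀)·log₁₀(σ'_f/σ'_0) = 0.34×6.2/(1+1.07)×log₁₀(120.25/40.108)
    = 1.0184 × 0.47685 = 0.4856 m

S_c ≈ 486 mm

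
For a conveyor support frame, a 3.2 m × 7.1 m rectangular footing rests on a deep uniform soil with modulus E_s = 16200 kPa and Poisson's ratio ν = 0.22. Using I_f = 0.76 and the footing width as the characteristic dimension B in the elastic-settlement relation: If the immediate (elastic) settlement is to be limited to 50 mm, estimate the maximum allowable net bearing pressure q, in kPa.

q ≈ 350 kPa

S_e = q·B·(1−ν²)/E_s · I_f  ⇒  q = S_e·E_s / (B·(1−ν²)·I_f).
q = 0.05 × 16200 / (3.2 × 0.9516 × 0.76) = 350 kPa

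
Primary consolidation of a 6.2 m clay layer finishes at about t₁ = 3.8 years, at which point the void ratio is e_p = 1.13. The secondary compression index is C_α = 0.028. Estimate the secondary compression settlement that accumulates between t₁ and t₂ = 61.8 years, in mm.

S_s ≈ 98.7 mm

Secondary compression: S_s = C_α·H/(1+e_p)·log₁₀(t₂/t₁)
S_s = 0.028×6.2/(1+1.13)×log₁₀(61.8/3.8)
    = 0.0815 × 1.211 = 0.09872 m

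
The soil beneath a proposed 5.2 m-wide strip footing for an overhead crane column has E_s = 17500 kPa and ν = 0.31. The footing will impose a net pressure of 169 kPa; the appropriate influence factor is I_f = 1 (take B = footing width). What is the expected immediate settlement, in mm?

Immediate (elastic) settlement: S_e = q·B·(1−ν²)/E_s · I_f.
S_e = 169 × 5.2 × (1 − 0.31²) / 17500 × 1
    = 169 × 5.2 × 0.9039 / 17500 × 1
    = 0.04539 m = 45.39 mm

S_e ≈ 45.4 mm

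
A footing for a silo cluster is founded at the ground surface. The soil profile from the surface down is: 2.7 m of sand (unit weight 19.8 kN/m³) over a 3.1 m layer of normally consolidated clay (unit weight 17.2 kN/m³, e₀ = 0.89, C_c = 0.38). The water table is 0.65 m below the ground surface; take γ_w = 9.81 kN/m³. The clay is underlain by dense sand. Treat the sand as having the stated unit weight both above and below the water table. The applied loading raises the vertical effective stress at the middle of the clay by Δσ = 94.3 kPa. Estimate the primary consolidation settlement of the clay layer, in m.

S_c ≈ 0.307 m

Mid-depth of clay below the ground surface: z = 2.7 + 3.1/2 = 4.25 m.
Total vertical stress at mid-clay: σ_v = 19.8×2.7 + 17.2×1.55 = 80.12 kPa.
Pore pressure: u = 9.81×(4.25 − 0.65) = 35.316 kPa.
Initial effective stress: σ'_0 = σ_v − u = 80.12 − 35.316 = 44.804 kPa.
Final effective stress: σ'_f = σ'_0 + Δσ = 44.804 + 94.3 = 139.1 kPa.
Normally consolidated clay, so the full stress increment lies on the virgin compression line:
S_c = C_c·H/(1+e₀)·log₁₀(σ'_f/σ'_0) = 0.38×3.1/(1+0.89)×log₁₀(139.1/44.804)
    = 0.62328 × 0.49201 = 0.3067 m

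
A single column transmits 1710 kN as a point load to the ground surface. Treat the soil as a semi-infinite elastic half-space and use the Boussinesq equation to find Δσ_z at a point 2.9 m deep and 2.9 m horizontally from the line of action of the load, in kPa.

Boussinesq vertical stress below a point load on an elastic half-space:
Δσ_z = 3P/(2πz²) · [1 + (r/z)²]^(−5/2)
r/z = 2.9/2.9 = 1; [1+(r/z)²]^(−5/2) = 0.17678.
Δσ_z = 3×1710/(2π×2.9²) × 0.17678 = 97.083 × 0.17678 = 17.16 kPa

Δσ_z ≈ 17.2 kPa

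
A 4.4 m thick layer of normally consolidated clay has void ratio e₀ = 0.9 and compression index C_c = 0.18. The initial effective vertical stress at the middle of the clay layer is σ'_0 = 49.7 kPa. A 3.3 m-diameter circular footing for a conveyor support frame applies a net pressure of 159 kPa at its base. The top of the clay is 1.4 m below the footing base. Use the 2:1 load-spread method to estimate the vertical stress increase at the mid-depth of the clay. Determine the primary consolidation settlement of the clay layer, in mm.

Mid-depth of clay below the footing base: z = 1.4 + 4.4/2 = 3.6 m.
Stress increase at mid-clay by the 2:1 spreading method:
Δσ ≈ qD²/(D+z)² = 159×3.3²/(3.3+3.6)² = 36.369 kPa
Final effective stress: σ'_f = σ'_0 + Δσ = 49.7 + 36.369 = 86.069 kPa.
Normally consolidated clay, so the full stress increment lies on the virgin compression line:
S_c = C_c·H/(1+e₀)·log₁₀(σ'_f/σ'_0) = 0.18×4.4/(1+0.9)×log₁₀(86.069/49.7)
    = 0.41684 × 0.23849 = 0.09941 m

S_c ≈ 99.4 mm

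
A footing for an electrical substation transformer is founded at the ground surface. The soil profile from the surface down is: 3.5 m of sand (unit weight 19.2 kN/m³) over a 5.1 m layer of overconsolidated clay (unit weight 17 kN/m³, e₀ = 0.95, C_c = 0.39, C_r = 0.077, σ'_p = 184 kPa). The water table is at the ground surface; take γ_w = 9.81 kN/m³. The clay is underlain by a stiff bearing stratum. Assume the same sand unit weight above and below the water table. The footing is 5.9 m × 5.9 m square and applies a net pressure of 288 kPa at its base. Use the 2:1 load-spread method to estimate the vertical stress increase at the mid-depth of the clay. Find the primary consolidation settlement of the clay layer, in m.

S_c ≈ 0.0755 m

Mid-depth of clay below the ground surface: z = 3.5 + 5.1/2 = 6.05 m.
Total vertical stress at mid-clay: σ_v = 19.2×3.5 + 17×2.55 = 110.55 kPa.
Pore pressure: u = 9.81×(6.05 − 0) = 59.351 kPa.
Initial effective stress: σ'_0 = σ_v − u = 110.55 − 59.351 = 51.199 kPa.
Stress increase at mid-clay by the 2:1 spreading method:
Δσ = qBL/((B+z)(L+z)) = 288×5.9×5.9/((5.9+6.05)(5.9+6.05)) = 70.204 kPa
Final effective stress: σ'_f = 51.199 + 70.204 = 121.4 kPa.
σ'_f = 121.4 ≤ σ'_p = 184 kPa, so the clay remains overconsolidated and only the recompression index applies:
S_c = C_r·H/(1+e₀)·log₁₀(σ'_f/σ'_0) = 0.077×5.1/1.95×log₁₀(121.4/51.199)
    = 0.20139 × 0.37496 = 0.07551 m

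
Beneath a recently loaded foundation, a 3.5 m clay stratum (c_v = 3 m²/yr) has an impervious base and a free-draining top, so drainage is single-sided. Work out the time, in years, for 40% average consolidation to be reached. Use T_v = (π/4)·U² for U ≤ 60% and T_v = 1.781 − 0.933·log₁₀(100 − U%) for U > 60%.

Drainage path length: H_d = H = 3.5 m (single drainage).
U ≤ 60%: T_v = (π/4)·U² = (π/4)×0.4² = 0.12566.
t = T_v·H_d²/c_v = 0.12566×3.5²/3 = 0.5131 years.

t ≈ 0.513 years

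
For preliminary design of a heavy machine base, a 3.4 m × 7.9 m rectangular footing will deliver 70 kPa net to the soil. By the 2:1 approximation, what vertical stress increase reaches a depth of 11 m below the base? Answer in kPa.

By the 2:1 method the load spreads at 1 horizontal : 2 vertical, so at depth z the loaded area has grown by z in each plan dimension:
Δσ = qBL/((B+z)(L+z)) = 70×3.4×7.9/((3.4+11)(7.9+11)) = 6.9084 kPa

Δσ_z ≈ 6.91 kPa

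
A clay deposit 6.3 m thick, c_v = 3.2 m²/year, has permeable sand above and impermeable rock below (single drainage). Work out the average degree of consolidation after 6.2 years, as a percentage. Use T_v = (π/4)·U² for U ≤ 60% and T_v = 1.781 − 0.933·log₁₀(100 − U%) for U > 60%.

U ≈ 76.4 %

Drainage path length: H_d = H = 6.3 m (single drainage).
T_v = c_v·t/H_d² = 3.2×6.2/6.3² = 0.49987.
T_v = 0.49987 corresponds to the U > 60% branch:
U = 1 − 10^((1.781 − T_v)/0.933)/100 = 0.7639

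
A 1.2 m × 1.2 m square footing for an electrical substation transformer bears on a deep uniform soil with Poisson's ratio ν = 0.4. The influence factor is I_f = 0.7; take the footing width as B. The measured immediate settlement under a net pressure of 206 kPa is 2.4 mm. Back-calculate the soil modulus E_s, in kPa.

E_s ≈ 60600 kPa

S_e = q·B·(1−ν²)/E_s · I_f  ⇒  E_s = q·B·(1−ν²)·I_f / S_e.
E_s = 206 × 1.2 × 0.84 × 0.7 / 0.0024 = 60560 kPa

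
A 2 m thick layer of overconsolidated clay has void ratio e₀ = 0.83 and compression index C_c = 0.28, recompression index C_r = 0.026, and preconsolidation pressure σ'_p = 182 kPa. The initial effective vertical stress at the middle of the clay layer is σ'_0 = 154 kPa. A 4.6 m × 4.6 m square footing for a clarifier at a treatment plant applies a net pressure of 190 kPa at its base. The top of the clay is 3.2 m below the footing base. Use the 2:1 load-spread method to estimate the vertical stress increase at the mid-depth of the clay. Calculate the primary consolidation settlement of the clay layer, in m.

S_c ≈ 0.0185 m

Mid-depth of clay below the footing base: z = 3.2 + 2/2 = 4.2 m.
Stress increase at mid-clay by the 2:1 spreading method:
Δσ = qBL/((B+z)(L+z)) = 190×4.6×4.6/((4.6+4.2)(4.6+4.2)) = 51.916 kPa
Final effective stress: σ'_f = 154 + 51.916 = 205.92 kPa.
σ'_f = 205.92 > σ'_p = 182 kPa, so the stress path crosses the preconsolidation pressure — recompression up to σ'_p, then virgin compression beyond:
S_c = H/(1+e₀)·[C_r·log₁₀(σ'_p/σ'_0) + C_c·log₁₀(σ'_f/σ'_p)]
    = 2/1.83 × [0.026×log₁₀(182/154) + 0.28×log₁₀(205.92/182)]
    = 1.0929 × [0.0018863 + 0.015016] = 0.01847 m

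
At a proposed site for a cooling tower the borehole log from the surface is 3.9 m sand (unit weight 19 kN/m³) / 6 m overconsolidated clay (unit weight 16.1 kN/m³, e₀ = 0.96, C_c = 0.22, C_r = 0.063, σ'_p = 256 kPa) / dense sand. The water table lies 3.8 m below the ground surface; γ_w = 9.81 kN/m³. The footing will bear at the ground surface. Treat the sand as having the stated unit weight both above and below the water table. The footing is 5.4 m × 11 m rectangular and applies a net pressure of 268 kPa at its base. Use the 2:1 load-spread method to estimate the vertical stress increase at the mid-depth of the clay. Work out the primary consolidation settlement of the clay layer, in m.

Mid-depth of clay below the ground surface: z = 3.9 + 6/2 = 6.9 m.
Total vertical stress at mid-clay: σ_v = 19×3.9 + 16.1×3 = 122.4 kPa.
Pore pressure: u = 9.81×(6.9 − 3.8) = 30.411 kPa.
Initial effective stress: σ'_0 = σ_v − u = 122.4 − 30.411 = 91.989 kPa.
Stress increase at mid-clay by the 2:1 spreading method:
Δσ = qBL/((B+z)(L+z)) = 268×5.4×11/((5.4+6.9)(11+6.9)) = 72.304 kPa
Final effective stress: σ'_f = 91.989 + 72.304 = 164.29 kPa.
σ'_f = 164.29 ≤ σ'_p = 256 kPa, so the clay remains overconsolidated and only the recompression index applies:
S_c = C_r·H/(1+e₀)·log₁₀(σ'_f/σ'_0) = 0.063×6/1.96×log₁₀(164.29/91.989)
    = 0.19286 × 0.25188 = 0.04858 m

S_c ≈ 0.0486 m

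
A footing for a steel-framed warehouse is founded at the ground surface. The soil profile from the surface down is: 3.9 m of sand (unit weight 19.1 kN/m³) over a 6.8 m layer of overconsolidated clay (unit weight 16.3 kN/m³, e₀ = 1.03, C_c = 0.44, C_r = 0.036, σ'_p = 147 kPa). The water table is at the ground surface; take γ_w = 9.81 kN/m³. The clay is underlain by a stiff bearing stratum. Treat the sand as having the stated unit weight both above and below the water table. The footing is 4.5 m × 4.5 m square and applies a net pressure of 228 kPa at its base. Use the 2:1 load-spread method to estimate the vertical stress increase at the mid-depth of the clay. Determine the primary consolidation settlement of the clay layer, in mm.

Mid-depth of clay below the ground surface: z = 3.9 + 6.8/2 = 7.3 m.
Total vertical stress at mid-clay: σ_v = 19.1×3.9 + 16.3×3.4 = 129.91 kPa.
Pore pressure: u = 9.81×(7.3 − 0) = 71.613 kPa.
Initial effective stress: σ'_0 = σ_v − u = 129.91 − 71.613 = 58.297 kPa.
Stress increase at mid-clay by the 2:1 spreading method:
Δσ = qBL/((B+z)(L+z)) = 228×4.5×4.5/((4.5+7.3)(4.5+7.3)) = 33.159 kPa
Final effective stress: σ'_f = 58.297 + 33.159 = 91.456 kPa.
σ'_f = 91.456 ≤ σ'_p = 147 kPa, so the clay remains overconsolidated and only the recompression index applies:
S_c = C_r·H/(1+e₀)·log₁₀(σ'_f/σ'_0) = 0.036×6.8/2.03×log₁₀(91.456/58.297)
    = 0.12059 × 0.19557 = 0.02358 m

S_c ≈ 23.6 mm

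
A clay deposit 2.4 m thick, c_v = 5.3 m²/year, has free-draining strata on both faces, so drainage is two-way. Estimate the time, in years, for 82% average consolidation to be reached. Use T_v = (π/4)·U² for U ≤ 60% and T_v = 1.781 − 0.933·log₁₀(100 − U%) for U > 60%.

Drainage path length: H_d = H/2 = 1.2 m (double drainage).
U > 60%: T_v = 1.781 − 0.933·log₁₀(100 − 82) = 0.60983.
t = T_v·H_d²/c_v = 0.60983×1.2²/5.3 = 0.1657 years.

t ≈ 0.166 years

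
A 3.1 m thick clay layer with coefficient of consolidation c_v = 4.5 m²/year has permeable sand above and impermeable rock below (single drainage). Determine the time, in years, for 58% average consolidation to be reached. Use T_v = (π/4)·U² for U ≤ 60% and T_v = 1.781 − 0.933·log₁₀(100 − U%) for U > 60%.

Drainage path length: H_d = H = 3.1 m (single drainage).
U ≤ 60%: T_v = (π/4)·U² = (π/4)×0.58² = 0.26421.
t = T_v·H_d²/c_v = 0.26421×3.1²/4.5 = 0.5642 years.

t ≈ 0.564 years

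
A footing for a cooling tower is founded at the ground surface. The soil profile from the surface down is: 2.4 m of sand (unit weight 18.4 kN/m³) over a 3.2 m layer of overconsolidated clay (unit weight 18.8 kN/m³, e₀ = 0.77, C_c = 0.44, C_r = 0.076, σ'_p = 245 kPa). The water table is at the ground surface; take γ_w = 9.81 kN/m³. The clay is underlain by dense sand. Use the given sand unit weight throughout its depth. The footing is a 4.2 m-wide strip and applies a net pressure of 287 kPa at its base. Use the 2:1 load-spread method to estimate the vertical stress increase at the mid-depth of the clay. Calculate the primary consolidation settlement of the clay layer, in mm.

S_c ≈ 98.4 mm

Mid-depth of clay below the ground surface: z = 2.4 + 3.2/2 = 4 m.
Total vertical stress at mid-clay: σ_v = 18.4×2.4 + 18.8×1.6 = 74.24 kPa.
Pore pressure: u = 9.81×(4 − 0) = 39.24 kPa.
Initial effective stress: σ'_0 = σ_v − u = 74.24 − 39.24 = 35 kPa.
Stress increase at mid-clay by the 2:1 spreading method:
Δσ = qB/(B+z) = 287×4.2/(4.2+4) = 147 kPa
Final effective stress: σ'_f = 35 + 147 = 182 kPa.
σ'_f = 182 ≤ σ'_p = 245 kPa, so the clay remains overconsolidated and only the recompression index applies:
S_c = C_r·H/(1+e₀)·log₁₀(σ'_f/σ'_0) = 0.076×3.2/1.77×log₁₀(182/35)
    = 0.1374 × 0.716 = 0.09838 m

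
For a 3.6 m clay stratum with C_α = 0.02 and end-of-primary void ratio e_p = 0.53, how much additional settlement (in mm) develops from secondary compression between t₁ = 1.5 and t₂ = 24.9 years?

Secondary compression: S_s = C_α·H/(1+e_p)·log₁₀(t₂/t₁)
S_s = 0.02×3.6/(1+0.53)×log₁₀(24.9/1.5)
    = 0.04706 × 1.22 = 0.05742 m

S_s ≈ 57.4 mm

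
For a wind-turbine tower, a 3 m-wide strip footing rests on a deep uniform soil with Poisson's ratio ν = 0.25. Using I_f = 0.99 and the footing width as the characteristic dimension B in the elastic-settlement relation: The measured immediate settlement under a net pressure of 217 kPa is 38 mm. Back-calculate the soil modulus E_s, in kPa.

S_e = q·B·(1−ν²)/E_s · I_f  ⇒  E_s = q·B·(1−ν²)·I_f / S_e.
E_s = 217 × 3 × 0.9375 × 0.99 / 0.038 = 15900 kPa

E_s ≈ 15900 kPa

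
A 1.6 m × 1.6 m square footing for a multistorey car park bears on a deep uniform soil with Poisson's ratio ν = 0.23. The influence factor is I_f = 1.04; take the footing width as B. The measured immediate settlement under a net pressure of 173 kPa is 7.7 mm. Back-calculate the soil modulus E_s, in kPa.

S_e = q·B·(1−ν²)/E_s · I_f  ⇒  E_s = q·B·(1−ν²)·I_f / S_e.
E_s = 173 × 1.6 × 0.9471 × 1.04 / 0.0077 = 35410 kPa

E_s ≈ 35400 kPa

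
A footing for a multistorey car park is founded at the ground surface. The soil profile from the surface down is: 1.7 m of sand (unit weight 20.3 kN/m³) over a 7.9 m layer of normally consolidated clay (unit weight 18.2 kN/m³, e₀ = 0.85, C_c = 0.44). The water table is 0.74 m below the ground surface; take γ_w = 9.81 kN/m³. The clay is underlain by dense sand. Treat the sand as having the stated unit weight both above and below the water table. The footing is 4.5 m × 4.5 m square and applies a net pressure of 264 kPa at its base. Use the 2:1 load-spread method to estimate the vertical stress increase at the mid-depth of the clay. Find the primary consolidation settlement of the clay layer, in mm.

Mid-depth of clay below the ground surface: z = 1.7 + 7.9/2 = 5.65 m.
Total vertical stress at mid-clay: σ_v = 20.3×1.7 + 18.2×3.95 = 106.4 kPa.
Pore pressure: u = 9.81×(5.65 − 0.74) = 48.167 kPa.
Initial effective stress: σ'_0 = σ_v − u = 106.4 − 48.167 = 58.233 kPa.
Stress increase at mid-clay by the 2:1 spreading method:
Δσ = qBL/((B+z)(L+z)) = 264×4.5×4.5/((4.5+5.65)(4.5+5.65)) = 51.892 kPa
Final effective stress: σ'_f = σ'_0 + Δσ = 58.233 + 51.892 = 110.12 kPa.
Normally consolidated clay, so the full stress increment lies on the virgin compression line:
S_c = C_c·H/(1+e₀)·log₁₀(σ'_f/σ'_0) = 0.44×7.9/(1+0.85)×log₁₀(110.12/58.233)
    = 1.8789 × 0.2767 = 0.5199 m

S_c ≈ 520 mm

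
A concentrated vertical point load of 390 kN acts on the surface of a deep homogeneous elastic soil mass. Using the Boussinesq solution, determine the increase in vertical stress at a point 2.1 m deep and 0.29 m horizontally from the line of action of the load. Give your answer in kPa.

Boussinesq vertical stress below a point load on an elastic half-space:
Δσ_z = 3P/(2πz²) · [1 + (r/z)²]^(−5/2)
r/z = 0.29/2.1 = 0.1381; [1+(r/z)²]^(−5/2) = 0.95387.
Δσ_z = 3×390/(2π×2.1²) × 0.95387 = 42.225 × 0.95387 = 40.28 kPa

Δσ_z ≈ 40.3 kPa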